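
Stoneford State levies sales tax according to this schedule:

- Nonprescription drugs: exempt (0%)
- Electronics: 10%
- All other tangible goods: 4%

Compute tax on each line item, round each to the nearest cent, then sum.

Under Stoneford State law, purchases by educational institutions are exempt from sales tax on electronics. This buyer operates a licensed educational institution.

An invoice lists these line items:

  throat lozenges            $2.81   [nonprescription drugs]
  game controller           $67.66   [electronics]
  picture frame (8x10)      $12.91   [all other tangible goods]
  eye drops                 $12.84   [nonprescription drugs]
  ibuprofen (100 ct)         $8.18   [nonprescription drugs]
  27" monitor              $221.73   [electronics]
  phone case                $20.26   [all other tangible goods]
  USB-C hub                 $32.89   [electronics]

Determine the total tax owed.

Throat lozenges $2.81: nonprescription drugs → 0% → $0.00
Game controller $67.66: electronics, buyer-exempt → 0% → $0.00
Picture frame (8x10) $12.91: all other tangible goods → 4% → $0.52
Eye drops $12.84: nonprescription drugs → 0% → $0.00
Ibuprofen (100 ct) $8.18: nonprescription drugs → 0% → $0.00
27" monitor $221.73: electronics, buyer-exempt → 0% → $0.00
Phone case $20.26: all other tangible goods → 4% → $0.81
USB-C hub $32.89: electronics, buyer-exempt → 0% → $0.00
Total tax = $0.52 + $0.81 = $1.33

$1.33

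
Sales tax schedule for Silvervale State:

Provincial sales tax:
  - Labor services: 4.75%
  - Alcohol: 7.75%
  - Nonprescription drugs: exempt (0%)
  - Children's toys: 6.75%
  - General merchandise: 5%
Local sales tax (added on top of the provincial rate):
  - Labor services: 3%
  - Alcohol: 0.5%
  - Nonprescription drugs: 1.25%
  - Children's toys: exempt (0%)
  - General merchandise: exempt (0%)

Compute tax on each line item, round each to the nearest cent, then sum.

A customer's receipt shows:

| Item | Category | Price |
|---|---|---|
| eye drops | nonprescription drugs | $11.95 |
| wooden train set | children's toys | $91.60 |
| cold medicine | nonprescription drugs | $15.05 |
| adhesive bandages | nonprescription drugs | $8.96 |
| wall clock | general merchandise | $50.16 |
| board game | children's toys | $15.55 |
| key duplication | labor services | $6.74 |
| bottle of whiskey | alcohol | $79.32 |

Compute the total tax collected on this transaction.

Eye drops $11.95: nonprescription drugs → 0% + 1.25% local = 1.25% → $0.15
Wooden train set $91.60: children's toys → 6.75% + 0% local = 6.75% → $6.18
Cold medicine $15.05: nonprescription drugs → 0% + 1.25% local = 1.25% → $0.19
Adhesive bandages $8.96: nonprescription drugs → 0% + 1.25% local = 1.25% → $0.11
Wall clock $50.16: general merchandise → 5% + 0% local = 5% → $2.51
Board game $15.55: children's toys → 6.75% + 0% local = 6.75% → $1.05
Key duplication $6.74: labor services → 4.75% + 3% local = 7.75% → $0.52
Bottle of whiskey $79.32: alcohol → 7.75% + 0.5% local = 8.25% → $6.54
Total tax = $0.15 + $6.18 + $0.19 + $0.11 + $2.51 + $1.05 + $0.52 + $6.54 = $17.25

$17.25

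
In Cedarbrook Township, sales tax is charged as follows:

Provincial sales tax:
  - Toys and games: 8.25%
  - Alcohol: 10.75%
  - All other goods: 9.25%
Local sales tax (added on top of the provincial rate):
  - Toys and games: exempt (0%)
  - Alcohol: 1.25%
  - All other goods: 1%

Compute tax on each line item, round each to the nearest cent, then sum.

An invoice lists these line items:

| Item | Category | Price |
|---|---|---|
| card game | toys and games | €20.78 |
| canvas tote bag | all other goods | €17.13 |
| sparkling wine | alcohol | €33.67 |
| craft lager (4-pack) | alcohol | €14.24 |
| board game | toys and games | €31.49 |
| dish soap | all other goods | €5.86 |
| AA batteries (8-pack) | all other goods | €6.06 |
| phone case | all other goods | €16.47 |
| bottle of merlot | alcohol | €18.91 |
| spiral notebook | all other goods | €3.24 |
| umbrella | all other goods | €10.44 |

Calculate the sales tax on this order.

€18.40

Card game €20.78: toys and games → 8.25% + 0% local = 8.25% → €1.71
Canvas tote bag €17.13: all other goods → 9.25% + 1% local = 10.25% → €1.76
Sparkling wine €33.67: alcohol → 10.75% + 1.25% local = 12% → €4.04
Craft lager (4-pack) €14.24: alcohol → 10.75% + 1.25% local = 12% → €1.71
Board game €31.49: toys and games → 8.25% + 0% local = 8.25% → €2.60
Dish soap €5.86: all other goods → 9.25% + 1% local = 10.25% → €0.60
AA batteries (8-pack) €6.06: all other goods → 9.25% + 1% local = 10.25% → €0.62
Phone case €16.47: all other goods → 9.25% + 1% local = 10.25% → €1.69
Bottle of merlot €18.91: alcohol → 10.75% + 1.25% local = 12% → €2.27
Spiral notebook €3.24: all other goods → 9.25% + 1% local = 10.25% → €0.33
Umbrella €10.44: all other goods → 9.25% + 1% local = 10.25% → €1.07
Total tax = €1.71 + €1.76 + €4.04 + €1.71 + €2.60 + €0.60 + €0.62 + €1.69 + €2.27 + €0.33 + €1.07 = €18.40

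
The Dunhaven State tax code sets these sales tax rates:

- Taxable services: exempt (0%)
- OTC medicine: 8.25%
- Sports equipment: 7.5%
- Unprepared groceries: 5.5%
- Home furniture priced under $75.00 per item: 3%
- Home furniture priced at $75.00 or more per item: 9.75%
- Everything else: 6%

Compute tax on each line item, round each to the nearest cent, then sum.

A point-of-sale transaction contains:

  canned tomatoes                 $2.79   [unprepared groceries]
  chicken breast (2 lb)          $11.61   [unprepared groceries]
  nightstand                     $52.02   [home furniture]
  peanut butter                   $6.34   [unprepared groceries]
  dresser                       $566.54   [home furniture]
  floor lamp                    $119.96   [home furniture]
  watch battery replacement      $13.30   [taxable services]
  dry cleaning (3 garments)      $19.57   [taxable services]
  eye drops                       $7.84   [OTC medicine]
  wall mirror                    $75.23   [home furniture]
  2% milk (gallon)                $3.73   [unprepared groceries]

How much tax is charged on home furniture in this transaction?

Nightstand $52.02: home furniture, under $75.00 → 3% → $1.56
Dresser $566.54: home furniture, $75.00 or more → 9.75% → $55.24
Floor lamp $119.96: home furniture, $75.00 or more → 9.75% → $11.70
Wall mirror $75.23: home furniture, $75.00 or more → 9.75% → $7.33
Tax on home furniture = $1.56 + $55.24 + $11.70 + $7.33 = $75.83

$75.83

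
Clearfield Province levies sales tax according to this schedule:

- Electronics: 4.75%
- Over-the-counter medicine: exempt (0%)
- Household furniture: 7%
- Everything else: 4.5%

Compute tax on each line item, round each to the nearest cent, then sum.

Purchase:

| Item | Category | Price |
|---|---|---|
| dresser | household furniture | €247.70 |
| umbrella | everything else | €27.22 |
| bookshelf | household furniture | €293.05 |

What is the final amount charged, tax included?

Dresser €247.70: household furniture → 7% → €17.34
Umbrella €27.22: everything else → 4.5% → €1.22
Bookshelf €293.05: household furniture → 7% → €20.51
Subtotal = €567.97; tax = €39.07; total due = €607.04

€607.04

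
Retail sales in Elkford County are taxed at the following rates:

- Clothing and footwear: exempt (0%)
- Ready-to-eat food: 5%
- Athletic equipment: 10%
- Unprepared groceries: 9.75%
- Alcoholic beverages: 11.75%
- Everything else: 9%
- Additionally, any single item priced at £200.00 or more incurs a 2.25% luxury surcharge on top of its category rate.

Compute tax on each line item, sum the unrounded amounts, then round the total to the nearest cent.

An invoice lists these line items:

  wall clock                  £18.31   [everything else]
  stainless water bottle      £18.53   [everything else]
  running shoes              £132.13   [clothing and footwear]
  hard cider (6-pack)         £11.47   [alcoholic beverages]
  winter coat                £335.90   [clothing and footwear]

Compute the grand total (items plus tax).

Wall clock £18.31: everything else → 9% → £1.6479
Stainless water bottle £18.53: everything else → 9% → £1.6677
Running shoes £132.13: clothing and footwear → 0% → £0.00
Hard cider (6-pack) £11.47: alcoholic beverages → 11.75% → £1.347725
Winter coat £335.90: clothing and footwear → 0% + 2.25% surcharge = 2.25% → £7.55775
Subtotal = £516.34; unrounded tax = £12.221075 → £12.22; total due = £528.56

£528.56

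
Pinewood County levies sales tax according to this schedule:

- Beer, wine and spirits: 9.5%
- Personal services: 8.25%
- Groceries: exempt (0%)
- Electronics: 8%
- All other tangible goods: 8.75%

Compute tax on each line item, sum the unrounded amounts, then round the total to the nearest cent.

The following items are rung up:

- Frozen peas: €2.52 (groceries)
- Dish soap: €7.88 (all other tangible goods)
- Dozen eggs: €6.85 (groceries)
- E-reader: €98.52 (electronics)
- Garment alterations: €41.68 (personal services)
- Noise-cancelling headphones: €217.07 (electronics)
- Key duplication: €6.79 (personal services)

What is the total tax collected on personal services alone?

Garment alterations €41.68: personal services → 8.25% → €3.4386
Key duplication €6.79: personal services → 8.25% → €0.560175
Tax on personal services: unrounded sum = €3.998775 → €4.00

€4.00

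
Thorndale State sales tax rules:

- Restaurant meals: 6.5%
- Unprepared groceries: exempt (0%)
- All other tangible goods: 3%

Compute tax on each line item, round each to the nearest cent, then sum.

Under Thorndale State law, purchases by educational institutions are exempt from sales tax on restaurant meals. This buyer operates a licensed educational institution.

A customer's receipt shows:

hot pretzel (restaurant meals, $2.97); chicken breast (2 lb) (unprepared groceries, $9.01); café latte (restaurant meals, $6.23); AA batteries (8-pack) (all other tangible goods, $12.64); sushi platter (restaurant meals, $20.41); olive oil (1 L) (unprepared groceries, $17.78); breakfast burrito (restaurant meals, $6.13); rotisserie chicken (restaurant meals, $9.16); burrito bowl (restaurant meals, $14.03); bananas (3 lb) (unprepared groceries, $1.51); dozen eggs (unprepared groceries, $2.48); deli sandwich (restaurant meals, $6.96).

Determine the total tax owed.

Hot pretzel $2.97: restaurant meals, buyer-exempt → 0% → $0.00
Chicken breast (2 lb) $9.01: unprepared groceries → 0% → $0.00
Café latte $6.23: restaurant meals, buyer-exempt → 0% → $0.00
AA batteries (8-pack) $12.64: all other tangible goods → 3% → $0.38
Sushi platter $20.41: restaurant meals, buyer-exempt → 0% → $0.00
Olive oil (1 L) $17.78: unprepared groceries → 0% → $0.00
Breakfast burrito $6.13: restaurant meals, buyer-exempt → 0% → $0.00
Rotisserie chicken $9.16: restaurant meals, buyer-exempt → 0% → $0.00
Burrito bowl $14.03: restaurant meals, buyer-exempt → 0% → $0.00
Bananas (3 lb) $1.51: unprepared groceries → 0% → $0.00
Dozen eggs $2.48: unprepared groceries → 0% → $0.00
Deli sandwich $6.96: restaurant meals, buyer-exempt → 0% → $0.00
Total tax = $0.38

$0.38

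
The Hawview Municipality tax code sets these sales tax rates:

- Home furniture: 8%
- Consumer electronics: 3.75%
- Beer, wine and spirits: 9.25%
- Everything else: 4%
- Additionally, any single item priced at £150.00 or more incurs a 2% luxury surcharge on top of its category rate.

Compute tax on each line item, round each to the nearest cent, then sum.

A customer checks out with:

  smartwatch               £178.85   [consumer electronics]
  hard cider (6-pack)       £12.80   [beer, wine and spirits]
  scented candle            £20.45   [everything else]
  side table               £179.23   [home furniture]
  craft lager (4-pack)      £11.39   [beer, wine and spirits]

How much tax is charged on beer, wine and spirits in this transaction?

Hard cider (6-pack) £12.80: beer, wine and spirits → 9.25% → £1.18
Craft lager (4-pack) £11.39: beer, wine and spirits → 9.25% → £1.05
Tax on beer, wine and spirits = £1.18 + £1.05 = £2.23

£2.23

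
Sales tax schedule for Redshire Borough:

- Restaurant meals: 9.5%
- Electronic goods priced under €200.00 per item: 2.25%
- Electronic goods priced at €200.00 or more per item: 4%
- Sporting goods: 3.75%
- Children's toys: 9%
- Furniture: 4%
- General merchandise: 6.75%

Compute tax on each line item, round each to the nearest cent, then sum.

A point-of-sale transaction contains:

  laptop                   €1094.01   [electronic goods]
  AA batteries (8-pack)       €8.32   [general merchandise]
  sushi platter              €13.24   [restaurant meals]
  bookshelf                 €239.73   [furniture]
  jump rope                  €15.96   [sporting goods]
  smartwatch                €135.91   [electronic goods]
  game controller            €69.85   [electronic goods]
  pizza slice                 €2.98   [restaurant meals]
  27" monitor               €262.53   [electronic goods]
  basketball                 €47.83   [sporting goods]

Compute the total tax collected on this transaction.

€72.97

Laptop €1094.01: electronic goods, €200.00 or more → 4% → €43.76
AA batteries (8-pack) €8.32: general merchandise → 6.75% → €0.56
Sushi platter €13.24: restaurant meals → 9.5% → €1.26
Bookshelf €239.73: furniture → 4% → €9.59
Jump rope €15.96: sporting goods → 3.75% → €0.60
Smartwatch €135.91: electronic goods, under €200.00 → 2.25% → €3.06
Game controller €69.85: electronic goods, under €200.00 → 2.25% → €1.57
Pizza slice €2.98: restaurant meals → 9.5% → €0.28
27" monitor €262.53: electronic goods, €200.00 or more → 4% → €10.50
Basketball €47.83: sporting goods → 3.75% → €1.79
Total tax = €43.76 + €0.56 + €1.26 + €9.59 + €0.60 + €3.06 + €1.57 + €0.28 + €10.50 + €1.79 = €72.97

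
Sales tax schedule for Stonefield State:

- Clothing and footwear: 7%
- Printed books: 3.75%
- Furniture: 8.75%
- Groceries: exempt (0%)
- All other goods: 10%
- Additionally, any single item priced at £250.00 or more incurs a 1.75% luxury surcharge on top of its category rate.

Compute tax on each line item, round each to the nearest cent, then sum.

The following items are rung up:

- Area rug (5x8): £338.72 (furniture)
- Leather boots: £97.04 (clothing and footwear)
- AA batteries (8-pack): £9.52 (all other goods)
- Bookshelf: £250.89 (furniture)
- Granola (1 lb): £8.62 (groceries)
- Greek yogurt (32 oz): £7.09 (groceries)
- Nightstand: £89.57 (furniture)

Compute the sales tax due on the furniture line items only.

Area rug (5x8) £338.72: furniture → 8.75% + 1.75% surcharge = 10.5% → £35.57
Bookshelf £250.89: furniture → 8.75% + 1.75% surcharge = 10.5% → £26.34
Nightstand £89.57: furniture → 8.75% → £7.84
Tax on furniture = £35.57 + £26.34 + £7.84 = £69.75

£69.75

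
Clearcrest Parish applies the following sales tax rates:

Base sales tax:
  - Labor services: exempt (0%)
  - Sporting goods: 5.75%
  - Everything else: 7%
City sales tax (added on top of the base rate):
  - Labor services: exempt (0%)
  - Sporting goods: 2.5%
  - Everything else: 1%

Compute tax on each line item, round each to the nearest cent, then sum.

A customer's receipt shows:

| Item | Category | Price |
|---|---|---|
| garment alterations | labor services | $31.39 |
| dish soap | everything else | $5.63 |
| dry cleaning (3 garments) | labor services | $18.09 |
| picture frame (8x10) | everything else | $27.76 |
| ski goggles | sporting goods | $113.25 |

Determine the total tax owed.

Garment alterations $31.39: labor services → 0% + 0% city = 0% → $0.00
Dish soap $5.63: everything else → 7% + 1% city = 8% → $0.45
Dry cleaning (3 garments) $18.09: labor services → 0% + 0% city = 0% → $0.00
Picture frame (8x10) $27.76: everything else → 7% + 1% city = 8% → $2.22
Ski goggles $113.25: sporting goods → 5.75% + 2.5% city = 8.25% → $9.34
Total tax = $0.45 + $2.22 + $9.34 = $12.01

$12.01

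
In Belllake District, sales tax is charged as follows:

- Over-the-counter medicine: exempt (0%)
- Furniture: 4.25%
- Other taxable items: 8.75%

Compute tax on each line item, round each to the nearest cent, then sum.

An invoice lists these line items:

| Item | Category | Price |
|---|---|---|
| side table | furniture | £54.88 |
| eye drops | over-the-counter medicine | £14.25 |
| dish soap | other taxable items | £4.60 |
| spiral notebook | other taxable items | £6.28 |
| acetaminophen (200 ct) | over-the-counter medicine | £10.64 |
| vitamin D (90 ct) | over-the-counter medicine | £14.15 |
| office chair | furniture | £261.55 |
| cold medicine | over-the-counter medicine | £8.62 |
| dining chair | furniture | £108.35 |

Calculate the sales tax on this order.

Side table £54.88: furniture → 4.25% → £2.33
Eye drops £14.25: over-the-counter medicine → 0% → £0.00
Dish soap £4.60: other taxable items → 8.75% → £0.40
Spiral notebook £6.28: other taxable items → 8.75% → £0.55
Acetaminophen (200 ct) £10.64: over-the-counter medicine → 0% → £0.00
Vitamin D (90 ct) £14.15: over-the-counter medicine → 0% → £0.00
Office chair £261.55: furniture → 4.25% → £11.12
Cold medicine £8.62: over-the-counter medicine → 0% → £0.00
Dining chair £108.35: furniture → 4.25% → £4.60
Total tax = £2.33 + £0.40 + £0.55 + £11.12 + £4.60 = £19.00

£19.00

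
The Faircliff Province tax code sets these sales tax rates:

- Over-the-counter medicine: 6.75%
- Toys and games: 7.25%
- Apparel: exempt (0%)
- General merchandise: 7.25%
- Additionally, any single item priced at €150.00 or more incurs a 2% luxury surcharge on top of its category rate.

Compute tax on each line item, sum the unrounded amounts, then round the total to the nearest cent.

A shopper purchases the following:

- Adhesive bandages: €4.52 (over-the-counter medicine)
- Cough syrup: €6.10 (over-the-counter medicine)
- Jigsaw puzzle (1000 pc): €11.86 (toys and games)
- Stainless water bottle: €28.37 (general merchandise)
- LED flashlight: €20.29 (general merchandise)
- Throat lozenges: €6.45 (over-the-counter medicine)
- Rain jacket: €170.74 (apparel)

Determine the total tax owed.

Adhesive bandages €4.52: over-the-counter medicine → 6.75% → €0.3051
Cough syrup €6.10: over-the-counter medicine → 6.75% → €0.41175
Jigsaw puzzle (1000 pc) €11.86: toys and games → 7.25% → €0.85985
Stainless water bottle €28.37: general merchandise → 7.25% → €2.056825
LED flashlight €20.29: general merchandise → 7.25% → €1.471025
Throat lozenges €6.45: over-the-counter medicine → 6.75% → €0.435375
Rain jacket €170.74: apparel → 0% + 2% surcharge = 2% → €3.4148
Unrounded tax sum = €8.954725 → €8.95

€8.95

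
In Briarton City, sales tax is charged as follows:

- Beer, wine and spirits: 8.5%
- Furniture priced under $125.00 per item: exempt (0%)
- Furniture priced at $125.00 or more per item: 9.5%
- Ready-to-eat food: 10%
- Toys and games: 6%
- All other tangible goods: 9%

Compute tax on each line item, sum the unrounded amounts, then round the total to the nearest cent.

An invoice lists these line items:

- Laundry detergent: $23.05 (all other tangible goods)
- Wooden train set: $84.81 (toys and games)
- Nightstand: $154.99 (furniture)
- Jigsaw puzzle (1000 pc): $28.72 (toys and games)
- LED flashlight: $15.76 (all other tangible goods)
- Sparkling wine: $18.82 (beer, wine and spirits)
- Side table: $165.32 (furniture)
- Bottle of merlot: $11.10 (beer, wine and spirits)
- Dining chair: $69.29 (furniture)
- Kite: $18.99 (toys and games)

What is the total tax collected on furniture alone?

$30.43

Nightstand $154.99: furniture, $125.00 or more → 9.5% → $14.72405
Side table $165.32: furniture, $125.00 or more → 9.5% → $15.7054
Dining chair $69.29: furniture, under $125.00 → 0% → $0.00
Tax on furniture: unrounded sum = $30.42945 → $30.43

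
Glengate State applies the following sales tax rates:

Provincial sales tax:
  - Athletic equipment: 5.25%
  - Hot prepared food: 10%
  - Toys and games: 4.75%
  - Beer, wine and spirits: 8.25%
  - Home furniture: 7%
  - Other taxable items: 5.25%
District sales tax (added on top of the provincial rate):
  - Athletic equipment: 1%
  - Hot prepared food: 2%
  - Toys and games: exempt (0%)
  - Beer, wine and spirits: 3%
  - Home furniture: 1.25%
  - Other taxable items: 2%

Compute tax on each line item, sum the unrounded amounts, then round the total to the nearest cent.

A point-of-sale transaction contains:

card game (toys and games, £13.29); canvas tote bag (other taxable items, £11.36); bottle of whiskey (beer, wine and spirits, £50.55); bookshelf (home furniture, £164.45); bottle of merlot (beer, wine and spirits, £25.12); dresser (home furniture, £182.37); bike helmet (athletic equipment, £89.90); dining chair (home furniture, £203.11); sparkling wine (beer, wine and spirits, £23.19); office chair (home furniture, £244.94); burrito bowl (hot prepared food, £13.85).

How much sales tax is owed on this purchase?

£85.43

Card game £13.29: toys and games → 4.75% + 0% district = 4.75% → £0.631275
Canvas tote bag £11.36: other taxable items → 5.25% + 2% district = 7.25% → £0.8236
Bottle of whiskey £50.55: beer, wine and spirits → 8.25% + 3% district = 11.25% → £5.686875
Bookshelf £164.45: home furniture → 7% + 1.25% district = 8.25% → £13.567125
Bottle of merlot £25.12: beer, wine and spirits → 8.25% + 3% district = 11.25% → £2.826
Dresser £182.37: home furniture → 7% + 1.25% district = 8.25% → £15.045525
Bike helmet £89.90: athletic equipment → 5.25% + 1% district = 6.25% → £5.61875
Dining chair £203.11: home furniture → 7% + 1.25% district = 8.25% → £16.756575
Sparkling wine £23.19: beer, wine and spirits → 8.25% + 3% district = 11.25% → £2.608875
Office chair £244.94: home furniture → 7% + 1.25% district = 8.25% → £20.20755
Burrito bowl £13.85: hot prepared food → 10% + 2% district = 12% → £1.662
Unrounded tax sum = £85.43415 → £85.43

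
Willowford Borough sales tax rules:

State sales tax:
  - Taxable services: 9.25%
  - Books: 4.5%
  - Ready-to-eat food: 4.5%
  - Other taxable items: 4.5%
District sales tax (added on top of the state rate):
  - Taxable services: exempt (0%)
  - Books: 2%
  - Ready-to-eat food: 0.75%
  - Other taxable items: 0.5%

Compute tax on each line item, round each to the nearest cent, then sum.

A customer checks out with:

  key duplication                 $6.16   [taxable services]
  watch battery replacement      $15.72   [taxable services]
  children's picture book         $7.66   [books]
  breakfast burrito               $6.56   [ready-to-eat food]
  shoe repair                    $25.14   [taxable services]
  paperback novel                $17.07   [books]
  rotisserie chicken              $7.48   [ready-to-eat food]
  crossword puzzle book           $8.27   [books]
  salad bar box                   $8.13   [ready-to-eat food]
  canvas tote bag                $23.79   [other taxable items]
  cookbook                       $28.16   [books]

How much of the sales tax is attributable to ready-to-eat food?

$1.16

Breakfast burrito $6.56: ready-to-eat food → 4.5% + 0.75% district = 5.25% → $0.34
Rotisserie chicken $7.48: ready-to-eat food → 4.5% + 0.75% district = 5.25% → $0.39
Salad bar box $8.13: ready-to-eat food → 4.5% + 0.75% district = 5.25% → $0.43
Tax on ready-to-eat food = $0.34 + $0.39 + $0.43 = $1.16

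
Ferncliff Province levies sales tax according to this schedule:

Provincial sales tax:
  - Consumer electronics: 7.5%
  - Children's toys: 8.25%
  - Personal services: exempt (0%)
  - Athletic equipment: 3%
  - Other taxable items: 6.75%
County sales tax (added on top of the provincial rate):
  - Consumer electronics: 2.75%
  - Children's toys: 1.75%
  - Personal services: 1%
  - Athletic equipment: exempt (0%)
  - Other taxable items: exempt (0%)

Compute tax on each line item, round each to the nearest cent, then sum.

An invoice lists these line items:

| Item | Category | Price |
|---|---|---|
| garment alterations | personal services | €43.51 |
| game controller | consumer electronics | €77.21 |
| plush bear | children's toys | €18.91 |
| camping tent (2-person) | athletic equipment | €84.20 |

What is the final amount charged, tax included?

Garment alterations €43.51: personal services → 0% + 1% county = 1% → €0.44
Game controller €77.21: consumer electronics → 7.5% + 2.75% county = 10.25% → €7.91
Plush bear €18.91: children's toys → 8.25% + 1.75% county = 10% → €1.89
Camping tent (2-person) €84.20: athletic equipment → 3% + 0% county = 3% → €2.53
Subtotal = €223.83; tax = €12.77; total due = €236.60

€236.60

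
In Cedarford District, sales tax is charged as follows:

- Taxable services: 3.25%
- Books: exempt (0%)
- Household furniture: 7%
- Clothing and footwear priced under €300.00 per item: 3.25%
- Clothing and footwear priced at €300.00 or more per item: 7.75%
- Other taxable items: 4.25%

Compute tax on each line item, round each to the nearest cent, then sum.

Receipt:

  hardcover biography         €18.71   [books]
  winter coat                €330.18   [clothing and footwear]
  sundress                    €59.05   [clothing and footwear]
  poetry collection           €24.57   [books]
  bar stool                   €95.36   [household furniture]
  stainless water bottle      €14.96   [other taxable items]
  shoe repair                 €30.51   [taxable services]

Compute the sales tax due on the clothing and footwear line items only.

€27.51

Winter coat €330.18: clothing and footwear, €300.00 or more → 7.75% → €25.59
Sundress €59.05: clothing and footwear, under €300.00 → 3.25% → €1.92
Tax on clothing and footwear = €25.59 + €1.92 = €27.51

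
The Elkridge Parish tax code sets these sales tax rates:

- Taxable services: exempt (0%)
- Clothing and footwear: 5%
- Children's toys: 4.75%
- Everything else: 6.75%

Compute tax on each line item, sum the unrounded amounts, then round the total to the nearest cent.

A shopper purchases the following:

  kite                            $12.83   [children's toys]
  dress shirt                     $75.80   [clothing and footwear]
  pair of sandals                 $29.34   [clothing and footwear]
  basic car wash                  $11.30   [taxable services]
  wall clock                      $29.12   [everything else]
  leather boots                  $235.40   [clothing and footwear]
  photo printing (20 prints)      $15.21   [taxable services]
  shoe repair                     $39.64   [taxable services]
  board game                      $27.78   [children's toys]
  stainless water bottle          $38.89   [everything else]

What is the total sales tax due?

Kite $12.83: children's toys → 4.75% → $0.609425
Dress shirt $75.80: clothing and footwear → 5% → $3.79
Pair of sandals $29.34: clothing and footwear → 5% → $1.467
Basic car wash $11.30: taxable services → 0% → $0.00
Wall clock $29.12: everything else → 6.75% → $1.9656
Leather boots $235.40: clothing and footwear → 5% → $11.77
Photo printing (20 prints) $15.21: taxable services → 0% → $0.00
Shoe repair $39.64: taxable services → 0% → $0.00
Board game $27.78: children's toys → 4.75% → $1.31955
Stainless water bottle $38.89: everything else → 6.75% → $2.625075
Unrounded tax sum = $23.54665 → $23.55

$23.55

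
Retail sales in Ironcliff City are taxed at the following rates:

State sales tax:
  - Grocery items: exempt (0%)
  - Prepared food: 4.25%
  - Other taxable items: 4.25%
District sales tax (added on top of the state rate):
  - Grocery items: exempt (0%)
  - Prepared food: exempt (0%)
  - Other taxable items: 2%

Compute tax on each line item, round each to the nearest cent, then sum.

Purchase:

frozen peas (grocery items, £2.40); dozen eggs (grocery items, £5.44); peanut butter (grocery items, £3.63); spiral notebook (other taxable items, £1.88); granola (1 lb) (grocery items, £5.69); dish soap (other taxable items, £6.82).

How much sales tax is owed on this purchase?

Frozen peas £2.40: grocery items → 0% + 0% district = 0% → £0.00
Dozen eggs £5.44: grocery items → 0% + 0% district = 0% → £0.00
Peanut butter £3.63: grocery items → 0% + 0% district = 0% → £0.00
Spiral notebook £1.88: other taxable items → 4.25% + 2% district = 6.25% → £0.12
Granola (1 lb) £5.69: grocery items → 0% + 0% district = 0% → £0.00
Dish soap £6.82: other taxable items → 4.25% + 2% district = 6.25% → £0.43
Total tax = £0.12 + £0.43 = £0.55

£0.55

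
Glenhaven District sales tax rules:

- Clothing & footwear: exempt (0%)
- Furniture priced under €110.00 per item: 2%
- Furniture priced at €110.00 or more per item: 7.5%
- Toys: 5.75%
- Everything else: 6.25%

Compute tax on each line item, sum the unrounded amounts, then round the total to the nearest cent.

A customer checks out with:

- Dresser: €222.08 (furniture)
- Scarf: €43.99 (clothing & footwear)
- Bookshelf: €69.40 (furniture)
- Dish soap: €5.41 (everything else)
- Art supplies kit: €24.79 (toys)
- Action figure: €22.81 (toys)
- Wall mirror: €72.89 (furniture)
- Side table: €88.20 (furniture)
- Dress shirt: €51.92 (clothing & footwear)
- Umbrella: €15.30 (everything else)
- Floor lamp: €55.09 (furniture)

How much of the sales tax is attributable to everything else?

Dish soap €5.41: everything else → 6.25% → €0.338125
Umbrella €15.30: everything else → 6.25% → €0.95625
Tax on everything else: unrounded sum = €1.294375 → €1.29

€1.29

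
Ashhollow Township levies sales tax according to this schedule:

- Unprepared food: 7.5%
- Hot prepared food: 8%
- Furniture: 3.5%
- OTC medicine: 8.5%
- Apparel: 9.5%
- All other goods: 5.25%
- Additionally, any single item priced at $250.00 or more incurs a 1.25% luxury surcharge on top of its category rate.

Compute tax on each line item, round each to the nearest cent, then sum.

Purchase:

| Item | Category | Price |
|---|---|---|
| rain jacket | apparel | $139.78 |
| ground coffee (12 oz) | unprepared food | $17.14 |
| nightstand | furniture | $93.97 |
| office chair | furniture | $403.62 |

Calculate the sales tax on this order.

$37.03

Rain jacket $139.78: apparel → 9.5% → $13.28
Ground coffee (12 oz) $17.14: unprepared food → 7.5% → $1.29
Nightstand $93.97: furniture → 3.5% → $3.29
Office chair $403.62: furniture → 3.5% + 1.25% surcharge = 4.75% → $19.17
Total tax = $13.28 + $1.29 + $3.29 + $19.17 = $37.03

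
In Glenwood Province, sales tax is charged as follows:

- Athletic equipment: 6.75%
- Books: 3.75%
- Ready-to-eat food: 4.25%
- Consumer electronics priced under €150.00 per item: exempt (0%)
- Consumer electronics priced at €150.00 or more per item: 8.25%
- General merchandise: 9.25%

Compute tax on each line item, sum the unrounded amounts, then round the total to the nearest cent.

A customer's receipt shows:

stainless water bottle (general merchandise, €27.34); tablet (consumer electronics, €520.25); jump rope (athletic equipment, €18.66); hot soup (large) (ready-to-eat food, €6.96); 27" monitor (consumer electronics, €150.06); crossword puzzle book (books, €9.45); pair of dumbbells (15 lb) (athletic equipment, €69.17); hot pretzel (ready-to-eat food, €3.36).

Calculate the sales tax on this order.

Stainless water bottle €27.34: general merchandise → 9.25% → €2.52895
Tablet €520.25: consumer electronics, €150.00 or more → 8.25% → €42.920625
Jump rope €18.66: athletic equipment → 6.75% → €1.25955
Hot soup (large) €6.96: ready-to-eat food → 4.25% → €0.2958
27" monitor €150.06: consumer electronics, €150.00 or more → 8.25% → €12.37995
Crossword puzzle book €9.45: books → 3.75% → €0.354375
Pair of dumbbells (15 lb) €69.17: athletic equipment → 6.75% → €4.668975
Hot pretzel €3.36: ready-to-eat food → 4.25% → €0.1428
Unrounded tax sum = €64.551025 → €64.55

€64.55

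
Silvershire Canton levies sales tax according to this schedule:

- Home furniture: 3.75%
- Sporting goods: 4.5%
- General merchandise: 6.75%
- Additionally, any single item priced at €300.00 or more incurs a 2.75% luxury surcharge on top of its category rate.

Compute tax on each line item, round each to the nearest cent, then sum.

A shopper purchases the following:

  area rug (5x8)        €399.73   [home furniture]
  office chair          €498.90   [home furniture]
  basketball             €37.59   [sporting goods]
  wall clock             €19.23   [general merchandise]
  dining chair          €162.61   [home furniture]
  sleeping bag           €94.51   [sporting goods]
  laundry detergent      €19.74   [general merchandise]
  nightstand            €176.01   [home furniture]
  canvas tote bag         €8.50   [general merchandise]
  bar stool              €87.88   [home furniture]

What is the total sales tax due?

€83.55

Area rug (5x8) €399.73: home furniture → 3.75% + 2.75% surcharge = 6.5% → €25.98
Office chair €498.90: home furniture → 3.75% + 2.75% surcharge = 6.5% → €32.43
Basketball €37.59: sporting goods → 4.5% → €1.69
Wall clock €19.23: general merchandise → 6.75% → €1.30
Dining chair €162.61: home furniture → 3.75% → €6.10
Sleeping bag €94.51: sporting goods → 4.5% → €4.25
Laundry detergent €19.74: general merchandise → 6.75% → €1.33
Nightstand €176.01: home furniture → 3.75% → €6.60
Canvas tote bag €8.50: general merchandise → 6.75% → €0.57
Bar stool €87.88: home furniture → 3.75% → €3.30
Total tax = €25.98 + €32.43 + €1.69 + €1.30 + €6.10 + €4.25 + €1.33 + €6.60 + €0.57 + €3.30 = €83.55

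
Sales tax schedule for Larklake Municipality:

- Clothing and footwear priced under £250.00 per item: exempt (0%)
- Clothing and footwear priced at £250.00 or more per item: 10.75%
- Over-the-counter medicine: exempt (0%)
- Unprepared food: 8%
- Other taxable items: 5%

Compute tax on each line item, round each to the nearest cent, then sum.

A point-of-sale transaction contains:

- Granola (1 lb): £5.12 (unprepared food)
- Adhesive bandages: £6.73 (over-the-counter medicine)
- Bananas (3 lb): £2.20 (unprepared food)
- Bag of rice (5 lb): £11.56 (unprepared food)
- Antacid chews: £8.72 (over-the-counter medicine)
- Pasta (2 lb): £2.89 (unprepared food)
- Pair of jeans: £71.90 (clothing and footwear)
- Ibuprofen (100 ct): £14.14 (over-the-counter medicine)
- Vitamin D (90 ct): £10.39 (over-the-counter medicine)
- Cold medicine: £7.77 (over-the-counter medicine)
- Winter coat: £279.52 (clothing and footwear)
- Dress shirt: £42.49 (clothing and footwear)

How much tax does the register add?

Granola (1 lb) £5.12: unprepared food → 8% → £0.41
Adhesive bandages £6.73: over-the-counter medicine → 0% → £0.00
Bananas (3 lb) £2.20: unprepared food → 8% → £0.18
Bag of rice (5 lb) £11.56: unprepared food → 8% → £0.92
Antacid chews £8.72: over-the-counter medicine → 0% → £0.00
Pasta (2 lb) £2.89: unprepared food → 8% → £0.23
Pair of jeans £71.90: clothing and footwear, under £250.00 → 0% → £0.00
Ibuprofen (100 ct) £14.14: over-the-counter medicine → 0% → £0.00
Vitamin D (90 ct) £10.39: over-the-counter medicine → 0% → £0.00
Cold medicine £7.77: over-the-counter medicine → 0% → £0.00
Winter coat £279.52: clothing and footwear, £250.00 or more → 10.75% → £30.05
Dress shirt £42.49: clothing and footwear, under £250.00 → 0% → £0.00
Total tax = £0.41 + £0.18 + £0.92 + £0.23 + £30.05 = £31.79

£31.79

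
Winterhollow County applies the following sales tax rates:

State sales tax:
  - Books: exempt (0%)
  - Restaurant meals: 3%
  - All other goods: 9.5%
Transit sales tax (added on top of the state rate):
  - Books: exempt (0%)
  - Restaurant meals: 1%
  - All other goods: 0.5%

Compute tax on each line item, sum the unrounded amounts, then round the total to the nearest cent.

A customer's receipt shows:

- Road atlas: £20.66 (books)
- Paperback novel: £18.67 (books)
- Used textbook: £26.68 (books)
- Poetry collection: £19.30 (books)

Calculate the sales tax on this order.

Road atlas £20.66: books → 0% + 0% transit = 0% → £0.00
Paperback novel £18.67: books → 0% + 0% transit = 0% → £0.00
Used textbook £26.68: books → 0% + 0% transit = 0% → £0.00
Poetry collection £19.30: books → 0% + 0% transit = 0% → £0.00
Unrounded tax sum = £0.00 → £0.00

£0.00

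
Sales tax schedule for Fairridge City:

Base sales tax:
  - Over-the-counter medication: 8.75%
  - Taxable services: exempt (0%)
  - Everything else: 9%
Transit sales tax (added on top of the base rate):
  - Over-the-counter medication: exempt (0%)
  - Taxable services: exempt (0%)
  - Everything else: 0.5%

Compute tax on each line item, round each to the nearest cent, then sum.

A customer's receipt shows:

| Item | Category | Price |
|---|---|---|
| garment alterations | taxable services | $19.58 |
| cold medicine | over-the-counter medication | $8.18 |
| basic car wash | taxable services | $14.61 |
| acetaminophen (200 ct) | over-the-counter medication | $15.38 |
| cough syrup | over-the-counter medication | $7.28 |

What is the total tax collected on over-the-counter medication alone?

Cold medicine $8.18: over-the-counter medication → 8.75% + 0% transit = 8.75% → $0.72
Acetaminophen (200 ct) $15.38: over-the-counter medication → 8.75% + 0% transit = 8.75% → $1.35
Cough syrup $7.28: over-the-counter medication → 8.75% + 0% transit = 8.75% → $0.64
Tax on over-the-counter medication = $0.72 + $1.35 + $0.64 = $2.71

$2.71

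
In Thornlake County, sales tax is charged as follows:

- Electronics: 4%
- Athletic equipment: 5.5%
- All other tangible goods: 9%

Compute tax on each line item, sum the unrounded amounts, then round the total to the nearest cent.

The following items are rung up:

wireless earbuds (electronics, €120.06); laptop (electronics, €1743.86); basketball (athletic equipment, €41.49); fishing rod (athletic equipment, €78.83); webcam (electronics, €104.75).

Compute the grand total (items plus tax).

Wireless earbuds €120.06: electronics → 4% → €4.8024
Laptop €1743.86: electronics → 4% → €69.7544
Basketball €41.49: athletic equipment → 5.5% → €2.28195
Fishing rod €78.83: athletic equipment → 5.5% → €4.33565
Webcam €104.75: electronics → 4% → €4.19
Subtotal = €2088.99; unrounded tax = €85.3644 → €85.36; total due = €2174.35

€2174.35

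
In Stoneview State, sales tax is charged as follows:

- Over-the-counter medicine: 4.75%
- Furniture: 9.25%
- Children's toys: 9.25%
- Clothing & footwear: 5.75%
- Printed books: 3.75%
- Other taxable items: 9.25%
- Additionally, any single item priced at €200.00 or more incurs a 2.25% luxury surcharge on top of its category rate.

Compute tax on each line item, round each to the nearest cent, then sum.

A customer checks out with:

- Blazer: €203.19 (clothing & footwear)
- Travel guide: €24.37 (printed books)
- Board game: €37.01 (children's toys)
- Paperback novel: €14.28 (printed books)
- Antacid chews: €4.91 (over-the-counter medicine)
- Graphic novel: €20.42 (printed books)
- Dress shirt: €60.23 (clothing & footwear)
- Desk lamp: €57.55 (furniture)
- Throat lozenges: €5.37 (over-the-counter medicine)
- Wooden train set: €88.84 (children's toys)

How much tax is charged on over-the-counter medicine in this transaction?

€0.49

Antacid chews €4.91: over-the-counter medicine → 4.75% → €0.23
Throat lozenges €5.37: over-the-counter medicine → 4.75% → €0.26
Tax on over-the-counter medicine = €0.23 + €0.26 = €0.49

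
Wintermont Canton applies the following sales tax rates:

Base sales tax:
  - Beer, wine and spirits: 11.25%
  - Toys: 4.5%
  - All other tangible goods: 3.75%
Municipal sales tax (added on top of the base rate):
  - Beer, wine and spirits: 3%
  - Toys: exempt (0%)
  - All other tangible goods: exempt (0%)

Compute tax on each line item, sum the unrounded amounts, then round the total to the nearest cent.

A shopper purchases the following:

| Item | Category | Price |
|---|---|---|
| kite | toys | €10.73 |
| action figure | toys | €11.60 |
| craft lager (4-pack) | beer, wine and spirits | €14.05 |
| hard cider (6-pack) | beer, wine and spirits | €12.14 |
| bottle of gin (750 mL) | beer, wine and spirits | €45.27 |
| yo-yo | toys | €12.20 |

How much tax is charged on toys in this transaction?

Kite €10.73: toys → 4.5% + 0% municipal = 4.5% → €0.48285
Action figure €11.60: toys → 4.5% + 0% municipal = 4.5% → €0.522
Yo-yo €12.20: toys → 4.5% + 0% municipal = 4.5% → €0.549
Tax on toys: unrounded sum = €1.55385 → €1.55

€1.55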